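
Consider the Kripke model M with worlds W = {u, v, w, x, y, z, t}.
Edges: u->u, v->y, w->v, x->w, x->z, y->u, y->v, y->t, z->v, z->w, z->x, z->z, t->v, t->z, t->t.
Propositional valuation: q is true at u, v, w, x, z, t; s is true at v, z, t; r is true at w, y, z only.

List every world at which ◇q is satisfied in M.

u, w, x, y, z, t

Let φ = ◇q. Evaluate φ at each world:
  u (successors {u}): φ is true.
  v (successors {y}): φ is false.
  w (successors {v}): φ is true.
  x (successors {w, z}): φ is true.
  y (successors {u, v, t}): φ is true.
  z (successors {v, w, x, z}): φ is true.
  t (successors {v, z, t}): φ is true.
For instance, at t:
  At t: ◇q requires q at some successor in {v, z, t}.
    q holds at v, so ◇q is true at t.
Satisfying worlds: {u, w, x, y, z, t}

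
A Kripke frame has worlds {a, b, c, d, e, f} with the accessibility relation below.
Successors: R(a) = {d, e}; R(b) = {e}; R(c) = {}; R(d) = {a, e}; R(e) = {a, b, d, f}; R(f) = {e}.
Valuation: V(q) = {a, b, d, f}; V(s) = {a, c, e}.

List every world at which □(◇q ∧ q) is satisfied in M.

Let φ = □(◇q ∧ q). Evaluate φ at each world:
  a (successors {d, e}): φ is false.
  b (successors {e}): φ is false.
  c (successors ∅): φ is true.
  d (successors {a, e}): φ is false.
  e (successors {a, b, d, f}): φ is false.
  f (successors {e}): φ is false.
For instance, at e:
  At e: □(◇q ∧ q) requires ◇q ∧ q at every successor {a, b, d, f}.
    ◇q ∧ q fails at b, so □(◇q ∧ q) is false at e.
      At b: ◇q is false, q is true, so ◇q ∧ q is false.
Satisfying worlds: {c}

c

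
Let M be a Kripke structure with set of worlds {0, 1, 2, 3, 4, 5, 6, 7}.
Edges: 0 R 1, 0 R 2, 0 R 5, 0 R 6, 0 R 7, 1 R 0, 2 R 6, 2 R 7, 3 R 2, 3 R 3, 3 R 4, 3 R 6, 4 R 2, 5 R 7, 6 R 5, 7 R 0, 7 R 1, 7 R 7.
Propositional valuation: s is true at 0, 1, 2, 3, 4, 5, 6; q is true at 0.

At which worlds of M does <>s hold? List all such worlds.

0, 1, 2, 3, 4, 6, 7

Let φ = <>s. Evaluate φ at each world:
  0 (successors {1, 2, 5, 6, 7}): φ is true.
  1 (successors {0}): φ is true.
  2 (successors {6, 7}): φ is true.
  3 (successors {2, 3, 4, 6}): φ is true.
  4 (successors {2}): φ is true.
  5 (successors {7}): φ is false.
  6 (successors {5}): φ is true.
  7 (successors {0, 1, 7}): φ is true.
For instance, at 6:
  At 6: <>s requires s at some successor in {5}.
    s holds at 5, so <>s is true at 6.
Satisfying worlds: {0, 1, 2, 3, 4, 6, 7}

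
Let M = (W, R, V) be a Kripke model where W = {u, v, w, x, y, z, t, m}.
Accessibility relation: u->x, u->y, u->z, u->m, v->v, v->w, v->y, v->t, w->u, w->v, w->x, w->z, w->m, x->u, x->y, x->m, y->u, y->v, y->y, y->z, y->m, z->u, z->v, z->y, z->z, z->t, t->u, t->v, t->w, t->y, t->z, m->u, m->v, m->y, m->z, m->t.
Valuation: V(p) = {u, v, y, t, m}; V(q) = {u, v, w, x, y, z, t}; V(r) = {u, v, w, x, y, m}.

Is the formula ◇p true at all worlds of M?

Yes

Let φ = ◇p. Evaluate φ at each world:
  u (successors {x, y, z, m}): φ is true.
  v (successors {v, w, y, t}): φ is true.
  w (successors {u, v, x, z, m}): φ is true.
  x (successors {u, y, m}): φ is true.
  y (successors {u, v, y, z, m}): φ is true.
  z (successors {u, v, y, z, t}): φ is true.
  t (successors {u, v, w, y, z}): φ is true.
  m (successors {u, v, y, z, t}): φ is true.
For instance, at m:
  At m: ◇p requires p at some successor in {u, v, y, z, t}.
    p holds at u, so ◇p is true at m.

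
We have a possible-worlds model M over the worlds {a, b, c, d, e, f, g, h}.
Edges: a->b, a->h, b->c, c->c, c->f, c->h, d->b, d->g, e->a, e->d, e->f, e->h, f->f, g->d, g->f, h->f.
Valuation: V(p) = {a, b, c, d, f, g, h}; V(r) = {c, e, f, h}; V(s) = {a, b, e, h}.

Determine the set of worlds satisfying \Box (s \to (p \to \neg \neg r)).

Let φ = \Box (s \to (p \to \neg \neg r)). Evaluate φ at each world:
  a (successors {b, h}): φ is false.
  b (successors {c}): φ is true.
  c (successors {c, f, h}): φ is true.
  d (successors {b, g}): φ is false.
  e (successors {a, d, f, h}): φ is false.
  f (successors {f}): φ is true.
  g (successors {d, f}): φ is true.
  h (successors {f}): φ is true.
For instance, at e:
  At e: \Box (s \to (p \to \neg \neg r)) requires s \to (p \to \neg \neg r) at every successor {a, d, f, h}.
    s \to (p \to \neg \neg r) fails at a, so \Box (s \to (p \to \neg \neg r)) is false at e.
Satisfying worlds: {b, c, f, g, h}

b, c, f, g, h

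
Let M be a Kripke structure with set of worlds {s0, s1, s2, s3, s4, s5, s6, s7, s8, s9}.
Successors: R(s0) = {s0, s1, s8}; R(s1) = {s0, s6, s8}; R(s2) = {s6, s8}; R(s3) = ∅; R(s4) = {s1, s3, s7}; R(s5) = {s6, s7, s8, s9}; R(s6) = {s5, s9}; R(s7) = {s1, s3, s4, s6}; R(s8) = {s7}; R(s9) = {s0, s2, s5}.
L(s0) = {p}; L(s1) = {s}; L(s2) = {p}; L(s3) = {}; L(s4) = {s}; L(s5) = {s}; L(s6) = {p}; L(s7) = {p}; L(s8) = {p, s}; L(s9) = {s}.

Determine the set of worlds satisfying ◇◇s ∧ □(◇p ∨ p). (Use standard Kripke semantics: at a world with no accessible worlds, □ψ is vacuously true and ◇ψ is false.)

s0, s1, s2, s5, s6, s8, s9

Let φ = ◇◇s ∧ □(◇p ∨ p). Evaluate φ at each world:
  s0 (successors {s0, s1, s8}): φ is true.
  s1 (successors {s0, s6, s8}): φ is true.
  s2 (successors {s6, s8}): φ is true.
  s3 (successors ∅): φ is false.
  s4 (successors {s1, s3, s7}): φ is false.
  s5 (successors {s6, s7, s8, s9}): φ is true.
  s6 (successors {s5, s9}): φ is true.
  s7 (successors {s1, s3, s4, s6}): φ is false.
  s8 (successors {s7}): φ is true.
  s9 (successors {s0, s2, s5}): φ is true.
For instance, at s0:
  At s0: ◇◇s is true, □(◇p ∨ p) is true, so ◇◇s ∧ □(◇p ∨ p) is true.
    At s0: ◇◇s requires ◇s at some successor in {s0, s1, s8}.
      ◇s holds at s0, so ◇◇s is true at s0.
    At s0: □(◇p ∨ p) requires ◇p ∨ p at every successor {s0, s1, s8}.
      At s0: ◇p ∨ p is true.
      At s1: ◇p ∨ p is true.
      At s8: ◇p ∨ p is true.
    So □(◇p ∨ p) is true at s0.
Satisfying worlds: {s0, s1, s2, s5, s6, s8, s9}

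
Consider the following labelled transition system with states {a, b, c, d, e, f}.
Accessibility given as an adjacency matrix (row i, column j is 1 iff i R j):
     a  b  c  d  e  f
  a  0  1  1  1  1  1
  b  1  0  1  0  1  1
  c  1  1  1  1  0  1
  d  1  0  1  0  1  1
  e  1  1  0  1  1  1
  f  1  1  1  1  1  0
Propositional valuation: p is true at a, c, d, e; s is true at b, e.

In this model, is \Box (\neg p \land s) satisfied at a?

No

At a: \Box (\neg p \land s) requires \neg p \land s at every successor {b, c, d, e, f}.
  \neg p \land s fails at c, so \Box (\neg p \land s) is false at a.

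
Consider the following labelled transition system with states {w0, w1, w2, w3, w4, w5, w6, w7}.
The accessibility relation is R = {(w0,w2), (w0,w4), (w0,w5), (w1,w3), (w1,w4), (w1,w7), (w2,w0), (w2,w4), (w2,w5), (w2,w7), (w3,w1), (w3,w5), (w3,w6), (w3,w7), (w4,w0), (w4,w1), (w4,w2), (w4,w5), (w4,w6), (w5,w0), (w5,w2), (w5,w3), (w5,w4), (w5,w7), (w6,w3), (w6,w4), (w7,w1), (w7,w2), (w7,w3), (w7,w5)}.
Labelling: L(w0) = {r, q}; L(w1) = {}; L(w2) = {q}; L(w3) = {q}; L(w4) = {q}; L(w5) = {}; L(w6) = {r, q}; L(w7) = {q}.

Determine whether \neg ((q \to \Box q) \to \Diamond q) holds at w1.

No

At w1: (q \to \Box q) \to \Diamond q is true, so \neg ((q \to \Box q) \to \Diamond q) is false.
  At w1: q \to \Box q is true, \Diamond q is true, so (q \to \Box q) \to \Diamond q is true.
    At w1: q is false, \Box q is true, so q \to \Box q is true.
      At w1: \Box q requires q at every successor {w3, w4, w7}.
        At w3: q is true.
        At w4: q is true.
        At w7: q is true.
      So \Box q is true at w1.
    At w1: \Diamond q requires q at some successor in {w3, w4, w7}.
      q holds at w3, so \Diamond q is true at w1.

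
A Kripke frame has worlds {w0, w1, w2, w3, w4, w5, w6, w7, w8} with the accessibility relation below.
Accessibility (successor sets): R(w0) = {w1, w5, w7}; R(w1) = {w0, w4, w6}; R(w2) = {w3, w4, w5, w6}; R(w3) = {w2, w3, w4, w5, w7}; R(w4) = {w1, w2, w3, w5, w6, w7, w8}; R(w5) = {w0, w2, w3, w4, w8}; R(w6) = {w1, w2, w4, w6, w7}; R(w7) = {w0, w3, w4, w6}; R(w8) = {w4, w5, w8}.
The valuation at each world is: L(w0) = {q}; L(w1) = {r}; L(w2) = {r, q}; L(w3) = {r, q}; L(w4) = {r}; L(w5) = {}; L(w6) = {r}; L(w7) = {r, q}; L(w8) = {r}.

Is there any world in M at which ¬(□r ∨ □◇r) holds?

No

Let φ = ¬(□r ∨ □◇r). Evaluate φ at each world:
  w0 (successors {w1, w5, w7}): φ is false.
  w1 (successors {w0, w4, w6}): φ is false.
  w2 (successors {w3, w4, w5, w6}): φ is false.
  w3 (successors {w2, w3, w4, w5, w7}): φ is false.
  w4 (successors {w1, w2, w3, w5, w6, w7, w8}): φ is false.
  w5 (successors {w0, w2, w3, w4, w8}): φ is false.
  w6 (successors {w1, w2, w4, w6, w7}): φ is false.
  w7 (successors {w0, w3, w4, w6}): φ is false.
  w8 (successors {w4, w5, w8}): φ is false.
For instance, at w3:
  At w3: □r ∨ □◇r is true, so ¬(□r ∨ □◇r) is false.
    At w3: □r is false, □◇r is true, so □r ∨ □◇r is true.
      At w3: □r requires r at every successor {w2, w3, w4, w5, w7}.
        r fails at w5, so □r is false at w3.
      At w3: □◇r requires ◇r at every successor {w2, w3, w4, w5, w7}.
        At w2: ◇r is true.
        At w3: ◇r is true.
        At w4: ◇r is true.
        At w5: ◇r is true.
        At w7: ◇r is true.
      So □◇r is true at w3.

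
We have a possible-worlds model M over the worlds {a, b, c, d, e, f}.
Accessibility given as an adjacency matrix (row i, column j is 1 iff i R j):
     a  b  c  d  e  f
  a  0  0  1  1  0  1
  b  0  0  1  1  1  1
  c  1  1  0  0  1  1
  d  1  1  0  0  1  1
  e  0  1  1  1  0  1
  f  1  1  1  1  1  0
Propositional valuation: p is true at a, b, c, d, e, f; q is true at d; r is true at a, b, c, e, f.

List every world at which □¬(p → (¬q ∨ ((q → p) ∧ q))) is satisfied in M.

none

Let φ = □¬(p → (¬q ∨ ((q → p) ∧ q))). Evaluate φ at each world:
  a (successors {c, d, f}): φ is false.
  b (successors {c, d, e, f}): φ is false.
  c (successors {a, b, e, f}): φ is false.
  d (successors {a, b, e, f}): φ is false.
  e (successors {b, c, d, f}): φ is false.
  f (successors {a, b, c, d, e}): φ is false.
For instance, at a:
  At a: □¬(p → (¬q ∨ ((q → p) ∧ q))) requires ¬(p → (¬q ∨ ((q → p) ∧ q))) at every successor {c, d, f}.
    ¬(p → (¬q ∨ ((q → p) ∧ q))) fails at c, so □¬(p → (¬q ∨ ((q → p) ∧ q))) is false at a.
Satisfying worlds: none.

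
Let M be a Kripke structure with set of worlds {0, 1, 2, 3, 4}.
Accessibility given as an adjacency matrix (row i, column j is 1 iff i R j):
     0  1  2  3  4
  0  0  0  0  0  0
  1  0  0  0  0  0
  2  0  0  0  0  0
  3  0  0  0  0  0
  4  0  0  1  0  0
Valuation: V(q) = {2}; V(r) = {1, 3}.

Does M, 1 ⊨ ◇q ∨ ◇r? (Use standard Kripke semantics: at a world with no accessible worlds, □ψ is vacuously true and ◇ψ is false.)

No

At 1: ◇q is false, ◇r is false, so ◇q ∨ ◇r is false.
  At 1: no accessible worlds, so ◇q is false.
  At 1: no accessible worlds, so ◇r is false.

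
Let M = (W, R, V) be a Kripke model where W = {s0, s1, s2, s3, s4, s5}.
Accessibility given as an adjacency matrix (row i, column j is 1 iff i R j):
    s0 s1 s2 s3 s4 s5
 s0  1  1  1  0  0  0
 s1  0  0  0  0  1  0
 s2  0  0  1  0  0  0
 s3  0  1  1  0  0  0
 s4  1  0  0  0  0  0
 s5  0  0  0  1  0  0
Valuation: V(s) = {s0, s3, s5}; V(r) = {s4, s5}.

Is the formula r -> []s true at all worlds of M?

Recall that []ψ holds at a world iff ψ holds at every accessible world, and <>ψ holds iff ψ holds at some accessible world.
Let φ = r -> []s. Evaluate φ at each world:
  s0 (successors {s0, s1, s2}): φ is true.
  s1 (successors {s4}): φ is true.
  s2 (successors {s2}): φ is true.
  s3 (successors {s1, s2}): φ is true.
  s4 (successors {s0}): φ is true.
  s5 (successors {s3}): φ is true.
For instance, at s5:
  At s5: r is true, []s is true, so r -> []s is true.
    At s5: []s requires s at every successor {s3}.
      At s3: s is true.
    So []s is true at s5.

Yes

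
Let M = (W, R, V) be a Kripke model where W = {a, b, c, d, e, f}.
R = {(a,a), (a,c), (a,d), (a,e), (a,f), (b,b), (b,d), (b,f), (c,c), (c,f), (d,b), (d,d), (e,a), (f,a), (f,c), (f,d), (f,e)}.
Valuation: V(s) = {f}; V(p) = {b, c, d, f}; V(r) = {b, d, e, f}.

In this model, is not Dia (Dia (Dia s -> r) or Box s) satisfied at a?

At a: Dia (Dia (Dia s -> r) or Box s) is true, so not Dia (Dia (Dia s -> r) or Box s) is false.
  At a: Dia (Dia (Dia s -> r) or Box s) requires Dia (Dia s -> r) or Box s at some successor in {a, c, d, e, f}.
    Dia (Dia s -> r) or Box s holds at a, so Dia (Dia (Dia s -> r) or Box s) is true at a.
      At a: Dia (Dia s -> r) is true, Box s is false, so Dia (Dia s -> r) or Box s is true.

No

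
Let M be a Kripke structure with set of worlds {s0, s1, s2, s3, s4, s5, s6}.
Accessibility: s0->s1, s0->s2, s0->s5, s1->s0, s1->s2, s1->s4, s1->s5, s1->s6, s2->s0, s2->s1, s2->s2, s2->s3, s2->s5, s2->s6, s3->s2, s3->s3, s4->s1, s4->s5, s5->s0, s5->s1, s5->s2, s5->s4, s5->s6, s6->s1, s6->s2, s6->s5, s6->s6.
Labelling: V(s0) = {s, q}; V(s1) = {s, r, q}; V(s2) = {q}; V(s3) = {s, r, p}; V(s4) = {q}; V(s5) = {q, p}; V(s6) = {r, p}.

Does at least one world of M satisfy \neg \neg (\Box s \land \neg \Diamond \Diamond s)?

No

Recall that \Box ψ holds at a world iff ψ holds at every accessible world, and \Diamond ψ holds iff ψ holds at some accessible world.
Let φ = \neg \neg (\Box s \land \neg \Diamond \Diamond s). Evaluate φ at each world:
  s0 (successors {s1, s2, s5}): φ is false.
  s1 (successors {s0, s2, s4, s5, s6}): φ is false.
  s2 (successors {s0, s1, s2, s3, s5, s6}): φ is false.
  s3 (successors {s2, s3}): φ is false.
  s4 (successors {s1, s5}): φ is false.
  s5 (successors {s0, s1, s2, s4, s6}): φ is false.
  s6 (successors {s1, s2, s5, s6}): φ is false.
For instance, at s0:
  At s0: \neg (\Box s \land \neg \Diamond \Diamond s) is true, so \neg \neg (\Box s \land \neg \Diamond \Diamond s) is false.
    At s0: \Box s \land \neg \Diamond \Diamond s is false, so \neg (\Box s \land \neg \Diamond \Diamond s) is true.
      At s0: \Box s is false, \neg \Diamond \Diamond s is false, so \Box s \land \neg \Diamond \Diamond s is false.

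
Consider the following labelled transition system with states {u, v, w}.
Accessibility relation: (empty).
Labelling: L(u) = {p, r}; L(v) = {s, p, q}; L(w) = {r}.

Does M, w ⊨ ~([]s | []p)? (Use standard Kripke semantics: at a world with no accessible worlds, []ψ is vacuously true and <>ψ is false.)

Recall that []ψ holds at a world iff ψ holds at every accessible world, and <>ψ holds iff ψ holds at some accessible world.
At w: []s | []p is true, so ~([]s | []p) is false.
  At w: []s is true, []p is true, so []s | []p is true.
    At w: no accessible worlds, so []s holds vacuously.
    At w: no accessible worlds, so []p holds vacuously.

No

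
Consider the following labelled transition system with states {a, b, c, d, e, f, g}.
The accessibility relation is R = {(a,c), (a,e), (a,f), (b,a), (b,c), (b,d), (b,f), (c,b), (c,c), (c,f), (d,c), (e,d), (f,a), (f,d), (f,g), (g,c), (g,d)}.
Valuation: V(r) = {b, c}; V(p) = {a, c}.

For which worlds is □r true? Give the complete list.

Let φ = □r. Evaluate φ at each world:
  a (successors {c, e, f}): φ is false.
  b (successors {a, c, d, f}): φ is false.
  c (successors {b, c, f}): φ is false.
  d (successors {c}): φ is true.
  e (successors {d}): φ is false.
  f (successors {a, d, g}): φ is false.
  g (successors {c, d}): φ is false.
For instance, at f:
  At f: □r requires r at every successor {a, d, g}.
    r fails at a, so □r is false at f.
Satisfying worlds: {d}

d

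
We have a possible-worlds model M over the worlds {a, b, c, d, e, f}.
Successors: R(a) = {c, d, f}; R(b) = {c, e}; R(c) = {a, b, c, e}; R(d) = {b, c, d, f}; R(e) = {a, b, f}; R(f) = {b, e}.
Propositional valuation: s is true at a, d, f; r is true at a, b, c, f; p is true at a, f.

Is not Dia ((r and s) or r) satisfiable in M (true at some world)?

Let φ = not Dia ((r and s) or r). Evaluate φ at each world:
  a (successors {c, d, f}): φ is false.
  b (successors {c, e}): φ is false.
  c (successors {a, b, c, e}): φ is false.
  d (successors {b, c, d, f}): φ is false.
  e (successors {a, b, f}): φ is false.
  f (successors {b, e}): φ is false.
For instance, at c:
  At c: Dia ((r and s) or r) is true, so not Dia ((r and s) or r) is false.
    At c: Dia ((r and s) or r) requires (r and s) or r at some successor in {a, b, c, e}.
      (r and s) or r holds at a, so Dia ((r and s) or r) is true at c.

No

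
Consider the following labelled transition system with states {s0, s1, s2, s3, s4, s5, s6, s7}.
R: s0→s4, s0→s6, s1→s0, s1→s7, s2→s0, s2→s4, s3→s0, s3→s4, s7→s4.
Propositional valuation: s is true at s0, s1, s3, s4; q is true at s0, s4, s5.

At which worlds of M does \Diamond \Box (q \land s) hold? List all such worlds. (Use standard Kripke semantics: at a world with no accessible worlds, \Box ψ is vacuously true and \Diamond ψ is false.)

s0, s1, s2, s3, s7

Let φ = \Diamond \Box (q \land s). Evaluate φ at each world:
  s0 (successors {s4, s6}): φ is true.
  s1 (successors {s0, s7}): φ is true.
  s2 (successors {s0, s4}): φ is true.
  s3 (successors {s0, s4}): φ is true.
  s4 (successors ∅): φ is false.
  s5 (successors ∅): φ is false.
  s6 (successors ∅): φ is false.
  s7 (successors {s4}): φ is true.
For instance, at s1:
  At s1: \Diamond \Box (q \land s) requires \Box (q \land s) at some successor in {s0, s7}.
    \Box (q \land s) holds at s7, so \Diamond \Box (q \land s) is true at s1.
      At s7: \Box (q \land s) requires q \land s at every successor {s4}.
        At s4: q \land s is true.
      So \Box (q \land s) is true at s7.
Satisfying worlds: {s0, s1, s2, s3, s7}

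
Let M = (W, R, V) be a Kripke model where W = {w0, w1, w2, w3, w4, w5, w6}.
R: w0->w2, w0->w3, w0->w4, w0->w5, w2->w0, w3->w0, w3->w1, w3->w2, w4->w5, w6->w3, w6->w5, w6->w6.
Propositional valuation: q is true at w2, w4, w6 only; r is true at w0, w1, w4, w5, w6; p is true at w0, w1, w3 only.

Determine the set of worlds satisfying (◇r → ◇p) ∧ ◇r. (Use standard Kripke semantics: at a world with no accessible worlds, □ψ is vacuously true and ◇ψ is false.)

w0, w2, w3, w6

Let φ = (◇r → ◇p) ∧ ◇r. Evaluate φ at each world:
  w0 (successors {w2, w3, w4, w5}): φ is true.
  w1 (successors ∅): φ is false.
  w2 (successors {w0}): φ is true.
  w3 (successors {w0, w1, w2}): φ is true.
  w4 (successors {w5}): φ is false.
  w5 (successors ∅): φ is false.
  w6 (successors {w3, w5, w6}): φ is true.
For instance, at w4:
  At w4: ◇r → ◇p is false, ◇r is true, so (◇r → ◇p) ∧ ◇r is false.
    At w4: ◇r is true, ◇p is false, so ◇r → ◇p is false.
      At w4: ◇r requires r at some successor in {w5}.
        r holds at w5, so ◇r is true at w4.
      At w4: ◇p requires p at some successor in {w5}.
        At w5: p is false.
      So ◇p is false at w4.
    At w4: ◇r requires r at some successor in {w5}.
      r holds at w5, so ◇r is true at w4.
Satisfying worlds: {w0, w2, w3, w6}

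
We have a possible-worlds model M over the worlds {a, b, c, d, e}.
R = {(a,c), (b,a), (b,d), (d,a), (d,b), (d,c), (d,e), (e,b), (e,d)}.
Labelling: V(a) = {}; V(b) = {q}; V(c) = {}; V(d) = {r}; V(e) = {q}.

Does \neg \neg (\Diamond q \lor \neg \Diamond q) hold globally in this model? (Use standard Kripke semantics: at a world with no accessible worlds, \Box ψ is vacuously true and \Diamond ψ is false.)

Yes

Let φ = \neg \neg (\Diamond q \lor \neg \Diamond q). Evaluate φ at each world:
  a (successors {c}): φ is true.
  b (successors {a, d}): φ is true.
  c (successors ∅): φ is true.
  d (successors {a, b, c, e}): φ is true.
  e (successors {b, d}): φ is true.
For instance, at a:
  At a: \neg (\Diamond q \lor \neg \Diamond q) is false, so \neg \neg (\Diamond q \lor \neg \Diamond q) is true.
    At a: \Diamond q \lor \neg \Diamond q is true, so \neg (\Diamond q \lor \neg \Diamond q) is false.
      At a: \Diamond q is false, \neg \Diamond q is true, so \Diamond q \lor \neg \Diamond q is true.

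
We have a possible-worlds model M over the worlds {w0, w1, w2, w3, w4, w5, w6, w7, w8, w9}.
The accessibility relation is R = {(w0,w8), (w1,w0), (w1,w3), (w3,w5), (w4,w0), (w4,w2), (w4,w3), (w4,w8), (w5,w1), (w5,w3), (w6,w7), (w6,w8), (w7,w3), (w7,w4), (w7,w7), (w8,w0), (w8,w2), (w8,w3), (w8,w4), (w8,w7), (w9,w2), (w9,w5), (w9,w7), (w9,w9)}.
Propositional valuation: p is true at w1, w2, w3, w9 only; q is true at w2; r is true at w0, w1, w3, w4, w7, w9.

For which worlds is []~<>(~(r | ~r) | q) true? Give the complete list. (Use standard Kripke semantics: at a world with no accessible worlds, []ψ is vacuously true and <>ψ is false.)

Let φ = []~<>(~(r | ~r) | q). Evaluate φ at each world:
  w0 (successors {w8}): φ is false.
  w1 (successors {w0, w3}): φ is true.
  w2 (successors ∅): φ is true.
  w3 (successors {w5}): φ is true.
  w4 (successors {w0, w2, w3, w8}): φ is false.
  w5 (successors {w1, w3}): φ is true.
  w6 (successors {w7, w8}): φ is false.
  w7 (successors {w3, w4, w7}): φ is false.
  w8 (successors {w0, w2, w3, w4, w7}): φ is false.
  w9 (successors {w2, w5, w7, w9}): φ is false.
For instance, at w6:
  At w6: []~<>(~(r | ~r) | q) requires ~<>(~(r | ~r) | q) at every successor {w7, w8}.
    ~<>(~(r | ~r) | q) fails at w8, so []~<>(~(r | ~r) | q) is false at w6.
      At w8: <>(~(r | ~r) | q) is true, so ~<>(~(r | ~r) | q) is false.
Satisfying worlds: {w1, w2, w3, w5}

w1, w2, w3, w5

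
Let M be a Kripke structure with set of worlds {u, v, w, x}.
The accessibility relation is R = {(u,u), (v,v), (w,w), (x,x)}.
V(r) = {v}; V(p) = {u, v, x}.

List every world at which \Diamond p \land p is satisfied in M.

u, v, x

Let φ = \Diamond p \land p. Evaluate φ at each world:
  u (successors {u}): φ is true.
  v (successors {v}): φ is true.
  w (successors {w}): φ is false.
  x (successors {x}): φ is true.
For instance, at u:
  At u: \Diamond p is true, p is true, so \Diamond p \land p is true.
    At u: \Diamond p requires p at some successor in {u}.
      p holds at u, so \Diamond p is true at u.
Satisfying worlds: {u, v, x}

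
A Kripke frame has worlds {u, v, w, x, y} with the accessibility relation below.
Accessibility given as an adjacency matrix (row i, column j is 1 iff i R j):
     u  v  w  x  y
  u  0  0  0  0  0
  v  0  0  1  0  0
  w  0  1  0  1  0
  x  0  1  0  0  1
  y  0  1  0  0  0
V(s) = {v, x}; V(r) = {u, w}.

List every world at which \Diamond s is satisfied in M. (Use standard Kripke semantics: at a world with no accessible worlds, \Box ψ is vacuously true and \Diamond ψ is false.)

Let φ = \Diamond s. Evaluate φ at each world:
  u (successors ∅): φ is false.
  v (successors {w}): φ is false.
  w (successors {v, x}): φ is true.
  x (successors {v, y}): φ is true.
  y (successors {v}): φ is true.
For instance, at y:
  At y: \Diamond s requires s at some successor in {v}.
    s holds at v, so \Diamond s is true at y.
Satisfying worlds: {w, x, y}

w, x, y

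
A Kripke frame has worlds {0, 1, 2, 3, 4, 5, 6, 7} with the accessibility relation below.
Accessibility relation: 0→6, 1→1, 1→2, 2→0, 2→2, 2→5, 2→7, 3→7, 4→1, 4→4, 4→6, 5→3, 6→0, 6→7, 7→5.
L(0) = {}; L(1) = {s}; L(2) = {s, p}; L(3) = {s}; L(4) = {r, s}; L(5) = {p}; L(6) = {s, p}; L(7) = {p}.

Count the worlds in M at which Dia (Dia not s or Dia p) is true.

Recall that Dia ψ holds at a world iff ψ holds at some accessible world.
Let φ = Dia (Dia not s or Dia p). Evaluate φ at each world:
  0 (successors {6}): φ is true.
  1 (successors {1, 2}): φ is true.
  2 (successors {0, 2, 5, 7}): φ is true.
  3 (successors {7}): φ is true.
  4 (successors {1, 4, 6}): φ is true.
  5 (successors {3}): φ is true.
  6 (successors {0, 7}): φ is true.
  7 (successors {5}): φ is false.
For instance, at 0:
  At 0: Dia (Dia not s or Dia p) requires Dia not s or Dia p at some successor in {6}.
    Dia not s or Dia p holds at 6, so Dia (Dia not s or Dia p) is true at 0.
      At 6: Dia not s is true, Dia p is true, so Dia not s or Dia p is true.
Satisfying worlds: {0, 1, 2, 3, 4, 5, 6}

7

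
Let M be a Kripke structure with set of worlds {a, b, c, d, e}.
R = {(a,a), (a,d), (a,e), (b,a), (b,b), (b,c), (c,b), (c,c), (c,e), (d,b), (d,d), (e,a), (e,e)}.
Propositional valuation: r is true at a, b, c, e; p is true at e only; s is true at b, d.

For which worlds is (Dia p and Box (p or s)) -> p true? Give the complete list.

a, b, c, d, e

Let φ = (Dia p and Box (p or s)) -> p. Evaluate φ at each world:
  a (successors {a, d, e}): φ is true.
  b (successors {a, b, c}): φ is true.
  c (successors {b, c, e}): φ is true.
  d (successors {b, d}): φ is true.
  e (successors {a, e}): φ is true.
For instance, at c:
  At c: Dia p and Box (p or s) is false, p is false, so (Dia p and Box (p or s)) -> p is true.
    At c: Dia p is true, Box (p or s) is false, so Dia p and Box (p or s) is false.
      At c: Dia p requires p at some successor in {b, c, e}.
        p holds at e, so Dia p is true at c.
      At c: Box (p or s) requires p or s at every successor {b, c, e}.
        p or s fails at c, so Box (p or s) is false at c.
Satisfying worlds: {a, b, c, d, e}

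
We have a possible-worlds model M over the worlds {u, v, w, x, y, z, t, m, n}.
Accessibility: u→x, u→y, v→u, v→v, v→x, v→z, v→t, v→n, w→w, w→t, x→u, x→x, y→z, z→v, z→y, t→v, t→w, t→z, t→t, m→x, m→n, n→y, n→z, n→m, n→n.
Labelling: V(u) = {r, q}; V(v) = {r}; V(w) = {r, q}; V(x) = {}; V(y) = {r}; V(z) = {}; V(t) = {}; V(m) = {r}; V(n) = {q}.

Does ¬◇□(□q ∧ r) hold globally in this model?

Recall that □ψ holds at a world iff ψ holds at every accessible world, and ◇ψ holds iff ψ holds at some accessible world.
Let φ = ¬◇□(□q ∧ r). Evaluate φ at each world:
  u (successors {x, y}): φ is true.
  v (successors {u, v, x, z, t, n}): φ is true.
  w (successors {w, t}): φ is true.
  x (successors {u, x}): φ is true.
  y (successors {z}): φ is true.
  z (successors {v, y}): φ is true.
  t (successors {v, w, z, t}): φ is true.
  m (successors {x, n}): φ is true.
  n (successors {y, z, m, n}): φ is true.
For instance, at n:
  At n: ◇□(□q ∧ r) is false, so ¬◇□(□q ∧ r) is true.
    At n: ◇□(□q ∧ r) requires □(□q ∧ r) at some successor in {y, z, m, n}.
      At y: □(□q ∧ r) is false.
      At z: □(□q ∧ r) is false.
      At m: □(□q ∧ r) is false.
      At n: □(□q ∧ r) is false.
    So ◇□(□q ∧ r) is false at n.

Yes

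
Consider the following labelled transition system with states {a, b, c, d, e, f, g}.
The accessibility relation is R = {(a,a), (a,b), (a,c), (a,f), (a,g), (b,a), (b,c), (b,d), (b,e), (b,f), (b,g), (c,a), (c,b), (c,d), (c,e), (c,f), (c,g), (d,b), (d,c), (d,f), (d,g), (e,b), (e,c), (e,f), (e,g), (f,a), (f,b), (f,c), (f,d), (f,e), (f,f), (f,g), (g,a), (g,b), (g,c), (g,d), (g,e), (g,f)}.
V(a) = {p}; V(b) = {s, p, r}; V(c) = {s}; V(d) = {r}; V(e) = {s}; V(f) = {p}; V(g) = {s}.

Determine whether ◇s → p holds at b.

At b: ◇s is true, p is true, so ◇s → p is true.
  At b: ◇s requires s at some successor in {a, c, d, e, f, g}.
    s holds at c, so ◇s is true at b.

Yes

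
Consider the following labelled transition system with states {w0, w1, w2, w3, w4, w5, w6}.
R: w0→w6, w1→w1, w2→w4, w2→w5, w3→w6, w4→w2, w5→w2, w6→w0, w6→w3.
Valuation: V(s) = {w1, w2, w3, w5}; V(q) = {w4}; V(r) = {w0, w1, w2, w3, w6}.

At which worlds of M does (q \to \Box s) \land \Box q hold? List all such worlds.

none

Let φ = (q \to \Box s) \land \Box q. Evaluate φ at each world:
  w0 (successors {w6}): φ is false.
  w1 (successors {w1}): φ is false.
  w2 (successors {w4, w5}): φ is false.
  w3 (successors {w6}): φ is false.
  w4 (successors {w2}): φ is false.
  w5 (successors {w2}): φ is false.
  w6 (successors {w0, w3}): φ is false.
For instance, at w2:
  At w2: q \to \Box s is true, \Box q is false, so (q \to \Box s) \land \Box q is false.
    At w2: q is false, \Box s is false, so q \to \Box s is true.
      At w2: \Box s requires s at every successor {w4, w5}.
        s fails at w4, so \Box s is false at w2.
    At w2: \Box q requires q at every successor {w4, w5}.
      q fails at w5, so \Box q is false at w2.
Satisfying worlds: none.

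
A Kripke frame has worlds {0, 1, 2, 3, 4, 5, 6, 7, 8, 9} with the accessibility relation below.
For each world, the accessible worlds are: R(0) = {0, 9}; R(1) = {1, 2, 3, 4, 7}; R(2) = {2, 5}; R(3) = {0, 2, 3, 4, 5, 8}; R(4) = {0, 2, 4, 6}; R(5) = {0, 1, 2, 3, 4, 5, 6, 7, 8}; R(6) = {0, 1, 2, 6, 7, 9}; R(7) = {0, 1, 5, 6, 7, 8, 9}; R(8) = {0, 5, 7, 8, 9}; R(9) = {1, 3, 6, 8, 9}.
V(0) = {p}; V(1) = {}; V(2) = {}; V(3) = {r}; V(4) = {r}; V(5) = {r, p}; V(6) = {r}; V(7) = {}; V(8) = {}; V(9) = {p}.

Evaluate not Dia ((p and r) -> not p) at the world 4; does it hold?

No

At 4: Dia ((p and r) -> not p) is true, so not Dia ((p and r) -> not p) is false.
  At 4: Dia ((p and r) -> not p) requires (p and r) -> not p at some successor in {0, 2, 4, 6}.
    (p and r) -> not p holds at 0, so Dia ((p and r) -> not p) is true at 4.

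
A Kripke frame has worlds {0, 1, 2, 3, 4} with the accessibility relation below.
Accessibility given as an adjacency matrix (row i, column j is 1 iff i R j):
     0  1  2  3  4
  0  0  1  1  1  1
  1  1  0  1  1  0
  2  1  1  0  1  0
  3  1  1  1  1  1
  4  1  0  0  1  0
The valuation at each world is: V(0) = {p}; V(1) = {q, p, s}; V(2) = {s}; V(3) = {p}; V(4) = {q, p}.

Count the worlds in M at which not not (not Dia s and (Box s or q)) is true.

Let φ = not not (not Dia s and (Box s or q)). Evaluate φ at each world:
  0 (successors {1, 2, 3, 4}): φ is false.
  1 (successors {0, 2, 3}): φ is false.
  2 (successors {0, 1, 3}): φ is false.
  3 (successors {0, 1, 2, 3, 4}): φ is false.
  4 (successors {0, 3}): φ is true.
For instance, at 1:
  At 1: not (not Dia s and (Box s or q)) is true, so not not (not Dia s and (Box s or q)) is false.
    At 1: not Dia s and (Box s or q) is false, so not (not Dia s and (Box s or q)) is true.
      At 1: not Dia s is false, Box s or q is true, so not Dia s and (Box s or q) is false.
Satisfying worlds: {4}

1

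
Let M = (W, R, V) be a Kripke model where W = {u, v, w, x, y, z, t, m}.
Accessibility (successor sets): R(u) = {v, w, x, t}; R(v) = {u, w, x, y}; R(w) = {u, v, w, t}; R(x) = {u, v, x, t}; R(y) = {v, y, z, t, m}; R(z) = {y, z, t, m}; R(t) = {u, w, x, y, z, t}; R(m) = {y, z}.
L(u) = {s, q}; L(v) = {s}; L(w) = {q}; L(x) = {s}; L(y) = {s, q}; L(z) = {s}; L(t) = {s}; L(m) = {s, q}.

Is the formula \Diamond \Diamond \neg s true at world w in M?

Yes

At w: \Diamond \Diamond \neg s requires \Diamond \neg s at some successor in {u, v, w, t}.
  \Diamond \neg s holds at u, so \Diamond \Diamond \neg s is true at w.
    At u: \Diamond \neg s requires \neg s at some successor in {v, w, x, t}.
      \neg s holds at w, so \Diamond \neg s is true at u.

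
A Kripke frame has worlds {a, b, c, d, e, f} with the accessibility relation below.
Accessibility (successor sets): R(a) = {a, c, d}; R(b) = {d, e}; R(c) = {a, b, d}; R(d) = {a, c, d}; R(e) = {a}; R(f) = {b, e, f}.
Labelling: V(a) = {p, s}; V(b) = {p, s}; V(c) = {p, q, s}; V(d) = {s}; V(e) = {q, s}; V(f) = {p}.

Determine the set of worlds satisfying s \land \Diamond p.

Recall that \Diamond ψ holds at a world iff ψ holds at some accessible world.
Let φ = s \land \Diamond p. Evaluate φ at each world:
  a (successors {a, c, d}): φ is true.
  b (successors {d, e}): φ is false.
  c (successors {a, b, d}): φ is true.
  d (successors {a, c, d}): φ is true.
  e (successors {a}): φ is true.
  f (successors {b, e, f}): φ is false.
For instance, at f:
  At f: s is false, \Diamond p is true, so s \land \Diamond p is false.
    At f: \Diamond p requires p at some successor in {b, e, f}.
      p holds at b, so \Diamond p is true at f.
Satisfying worlds: {a, c, d, e}

a, c, d, e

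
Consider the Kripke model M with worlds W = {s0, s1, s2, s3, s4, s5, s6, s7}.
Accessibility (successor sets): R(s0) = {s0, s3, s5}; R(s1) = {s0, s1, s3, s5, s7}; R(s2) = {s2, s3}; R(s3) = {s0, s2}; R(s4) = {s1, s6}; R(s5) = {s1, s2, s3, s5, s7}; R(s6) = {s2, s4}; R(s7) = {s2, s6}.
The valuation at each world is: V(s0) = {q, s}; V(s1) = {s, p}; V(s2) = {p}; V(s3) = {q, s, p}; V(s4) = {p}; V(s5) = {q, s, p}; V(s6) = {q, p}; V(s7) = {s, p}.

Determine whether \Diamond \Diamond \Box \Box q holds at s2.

At s2: \Diamond \Diamond \Box \Box q requires \Diamond \Box \Box q at some successor in {s2, s3}.
  At s2: \Diamond \Box \Box q is false.
  At s3: \Diamond \Box \Box q is false.
So \Diamond \Diamond \Box \Box q is false at s2.

No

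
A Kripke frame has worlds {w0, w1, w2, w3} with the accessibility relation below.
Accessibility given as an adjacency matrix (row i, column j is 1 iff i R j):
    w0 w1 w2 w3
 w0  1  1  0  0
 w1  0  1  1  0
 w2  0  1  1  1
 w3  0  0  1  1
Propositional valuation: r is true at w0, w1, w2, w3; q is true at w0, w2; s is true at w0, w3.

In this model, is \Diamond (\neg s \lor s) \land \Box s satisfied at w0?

No

At w0: \Diamond (\neg s \lor s) is true, \Box s is false, so \Diamond (\neg s \lor s) \land \Box s is false.
  At w0: \Diamond (\neg s \lor s) requires \neg s \lor s at some successor in {w0, w1}.
    \neg s \lor s holds at w0, so \Diamond (\neg s \lor s) is true at w0.
  At w0: \Box s requires s at every successor {w0, w1}.
    s fails at w1, so \Box s is false at w0.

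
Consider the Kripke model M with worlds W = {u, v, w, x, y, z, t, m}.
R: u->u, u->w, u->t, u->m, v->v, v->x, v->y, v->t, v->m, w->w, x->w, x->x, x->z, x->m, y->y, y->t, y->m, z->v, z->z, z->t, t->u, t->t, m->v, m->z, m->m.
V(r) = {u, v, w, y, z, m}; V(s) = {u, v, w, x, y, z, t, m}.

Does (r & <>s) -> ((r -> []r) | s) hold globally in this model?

Recall that []ψ holds at a world iff ψ holds at every accessible world, and <>ψ holds iff ψ holds at some accessible world.
Let φ = (r & <>s) -> ((r -> []r) | s). Evaluate φ at each world:
  u (successors {u, w, t, m}): φ is true.
  v (successors {v, x, y, t, m}): φ is true.
  w (successors {w}): φ is true.
  x (successors {w, x, z, m}): φ is true.
  y (successors {y, t, m}): φ is true.
  z (successors {v, z, t}): φ is true.
  t (successors {u, t}): φ is true.
  m (successors {v, z, m}): φ is true.
For instance, at z:
  At z: r & <>s is true, (r -> []r) | s is true, so (r & <>s) -> ((r -> []r) | s) is true.
    At z: r is true, <>s is true, so r & <>s is true.
      At z: <>s requires s at some successor in {v, z, t}.
        s holds at v, so <>s is true at z.
    At z: r -> []r is false, s is true, so (r -> []r) | s is true.
      At z: r is true, []r is false, so r -> []r is false.

Yes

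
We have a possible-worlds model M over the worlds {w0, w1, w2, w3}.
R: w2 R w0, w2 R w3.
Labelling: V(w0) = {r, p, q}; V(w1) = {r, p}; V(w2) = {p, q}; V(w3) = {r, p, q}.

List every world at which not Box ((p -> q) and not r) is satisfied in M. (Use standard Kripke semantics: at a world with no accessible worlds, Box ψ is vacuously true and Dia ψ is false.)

Let φ = not Box ((p -> q) and not r). Evaluate φ at each world:
  w0 (successors ∅): φ is false.
  w1 (successors ∅): φ is false.
  w2 (successors {w0, w3}): φ is true.
  w3 (successors ∅): φ is false.
For instance, at w2:
  At w2: Box ((p -> q) and not r) is false, so not Box ((p -> q) and not r) is true.
    At w2: Box ((p -> q) and not r) requires (p -> q) and not r at every successor {w0, w3}.
      (p -> q) and not r fails at w0, so Box ((p -> q) and not r) is false at w2.
Satisfying worlds: {w2}

w2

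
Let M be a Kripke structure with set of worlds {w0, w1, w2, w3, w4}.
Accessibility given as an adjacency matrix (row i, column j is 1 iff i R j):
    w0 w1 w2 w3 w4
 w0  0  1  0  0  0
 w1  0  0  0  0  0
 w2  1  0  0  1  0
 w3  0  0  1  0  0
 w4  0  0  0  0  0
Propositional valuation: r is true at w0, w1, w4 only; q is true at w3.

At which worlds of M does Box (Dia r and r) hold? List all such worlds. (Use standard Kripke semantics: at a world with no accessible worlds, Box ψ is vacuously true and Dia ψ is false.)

w1, w4

Recall that Box ψ holds at a world iff ψ holds at every accessible world, and Dia ψ holds iff ψ holds at some accessible world.
Let φ = Box (Dia r and r). Evaluate φ at each world:
  w0 (successors {w1}): φ is false.
  w1 (successors ∅): φ is true.
  w2 (successors {w0, w3}): φ is false.
  w3 (successors {w2}): φ is false.
  w4 (successors ∅): φ is true.
For instance, at w0:
  At w0: Box (Dia r and r) requires Dia r and r at every successor {w1}.
    Dia r and r fails at w1, so Box (Dia r and r) is false at w0.
      At w1: Dia r is false, r is true, so Dia r and r is false.
Satisfying worlds: {w1, w4}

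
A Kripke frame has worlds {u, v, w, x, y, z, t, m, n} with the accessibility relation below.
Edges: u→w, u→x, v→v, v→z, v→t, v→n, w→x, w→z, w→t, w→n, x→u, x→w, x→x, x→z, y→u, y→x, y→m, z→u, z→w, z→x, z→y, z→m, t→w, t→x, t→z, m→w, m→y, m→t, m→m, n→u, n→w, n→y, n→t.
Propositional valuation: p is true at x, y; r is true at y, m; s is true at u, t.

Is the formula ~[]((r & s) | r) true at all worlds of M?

Let φ = ~[]((r & s) | r). Evaluate φ at each world:
  u (successors {w, x}): φ is true.
  v (successors {v, z, t, n}): φ is true.
  w (successors {x, z, t, n}): φ is true.
  x (successors {u, w, x, z}): φ is true.
  y (successors {u, x, m}): φ is true.
  z (successors {u, w, x, y, m}): φ is true.
  t (successors {w, x, z}): φ is true.
  m (successors {w, y, t, m}): φ is true.
  n (successors {u, w, y, t}): φ is true.
For instance, at y:
  At y: []((r & s) | r) is false, so ~[]((r & s) | r) is true.
    At y: []((r & s) | r) requires (r & s) | r at every successor {u, x, m}.
      (r & s) | r fails at u, so []((r & s) | r) is false at y.

Yes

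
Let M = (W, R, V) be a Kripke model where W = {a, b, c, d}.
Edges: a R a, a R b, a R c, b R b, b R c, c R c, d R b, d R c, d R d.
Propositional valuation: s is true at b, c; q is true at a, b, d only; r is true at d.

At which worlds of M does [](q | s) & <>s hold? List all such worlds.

a, b, c, d

Let φ = [](q | s) & <>s. Evaluate φ at each world:
  a (successors {a, b, c}): φ is true.
  b (successors {b, c}): φ is true.
  c (successors {c}): φ is true.
  d (successors {b, c, d}): φ is true.
For instance, at a:
  At a: [](q | s) is true, <>s is true, so [](q | s) & <>s is true.
    At a: [](q | s) requires q | s at every successor {a, b, c}.
      At a: q | s is true.
      At b: q | s is true.
      At c: q | s is true.
    So [](q | s) is true at a.
    At a: <>s requires s at some successor in {a, b, c}.
      s holds at b, so <>s is true at a.
Satisfying worlds: {a, b, c, d}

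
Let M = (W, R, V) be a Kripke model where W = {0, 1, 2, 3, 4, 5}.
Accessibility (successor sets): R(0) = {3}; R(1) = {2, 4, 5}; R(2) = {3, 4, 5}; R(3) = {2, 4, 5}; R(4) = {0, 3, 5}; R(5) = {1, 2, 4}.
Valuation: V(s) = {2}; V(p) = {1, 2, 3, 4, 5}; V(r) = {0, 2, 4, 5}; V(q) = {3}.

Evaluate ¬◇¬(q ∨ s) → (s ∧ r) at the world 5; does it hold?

Recall that ◇ψ holds at a world iff ψ holds at some accessible world.
At 5: ¬◇¬(q ∨ s) is false, s ∧ r is false, so ¬◇¬(q ∨ s) → (s ∧ r) is true.
  At 5: ◇¬(q ∨ s) is true, so ¬◇¬(q ∨ s) is false.
    At 5: ◇¬(q ∨ s) requires ¬(q ∨ s) at some successor in {1, 2, 4}.
      ¬(q ∨ s) holds at 1, so ◇¬(q ∨ s) is true at 5.

Yes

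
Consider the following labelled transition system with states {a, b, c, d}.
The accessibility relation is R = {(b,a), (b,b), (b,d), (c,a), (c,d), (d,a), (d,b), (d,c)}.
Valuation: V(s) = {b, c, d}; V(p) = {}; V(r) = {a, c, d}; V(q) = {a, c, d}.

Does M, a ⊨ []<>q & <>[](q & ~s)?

At a: []<>q is true, <>[](q & ~s) is false, so []<>q & <>[](q & ~s) is false.
  At a: no accessible worlds, so []<>q holds vacuously.
  At a: no accessible worlds, so <>[](q & ~s) is false.

No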